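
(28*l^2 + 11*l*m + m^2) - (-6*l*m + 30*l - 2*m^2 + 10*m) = 28*l^2 + 17*l*m - 30*l + 3*m^2 - 10*m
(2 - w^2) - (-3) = 5 - w^2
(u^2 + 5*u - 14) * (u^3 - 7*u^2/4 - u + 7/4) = u^5 + 13*u^4/4 - 95*u^3/4 + 85*u^2/4 + 91*u/4 - 49/2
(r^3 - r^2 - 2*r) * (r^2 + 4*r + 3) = r^5 + 3*r^4 - 3*r^3 - 11*r^2 - 6*r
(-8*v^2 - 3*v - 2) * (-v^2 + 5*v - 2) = 8*v^4 - 37*v^3 + 3*v^2 - 4*v + 4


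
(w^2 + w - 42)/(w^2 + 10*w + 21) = (w - 6)/(w + 3)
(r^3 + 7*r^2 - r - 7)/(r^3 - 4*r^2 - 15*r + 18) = (r^2 + 8*r + 7)/(r^2 - 3*r - 18)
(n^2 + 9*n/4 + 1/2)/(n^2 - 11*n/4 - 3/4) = (n + 2)/(n - 3)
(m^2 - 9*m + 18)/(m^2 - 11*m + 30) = (m - 3)/(m - 5)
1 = 1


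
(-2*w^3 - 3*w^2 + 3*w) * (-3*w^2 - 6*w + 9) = 6*w^5 + 21*w^4 - 9*w^3 - 45*w^2 + 27*w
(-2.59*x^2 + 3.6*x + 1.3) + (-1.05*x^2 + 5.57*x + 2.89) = -3.64*x^2 + 9.17*x + 4.19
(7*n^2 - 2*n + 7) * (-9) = -63*n^2 + 18*n - 63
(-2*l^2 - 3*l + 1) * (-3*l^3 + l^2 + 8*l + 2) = 6*l^5 + 7*l^4 - 22*l^3 - 27*l^2 + 2*l + 2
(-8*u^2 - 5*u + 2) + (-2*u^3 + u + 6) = -2*u^3 - 8*u^2 - 4*u + 8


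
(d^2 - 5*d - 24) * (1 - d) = -d^3 + 6*d^2 + 19*d - 24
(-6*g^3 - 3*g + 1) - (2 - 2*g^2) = -6*g^3 + 2*g^2 - 3*g - 1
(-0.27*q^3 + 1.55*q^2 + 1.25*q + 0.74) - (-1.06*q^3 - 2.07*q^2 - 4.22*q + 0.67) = 0.79*q^3 + 3.62*q^2 + 5.47*q + 0.07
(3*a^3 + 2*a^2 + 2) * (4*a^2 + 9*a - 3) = 12*a^5 + 35*a^4 + 9*a^3 + 2*a^2 + 18*a - 6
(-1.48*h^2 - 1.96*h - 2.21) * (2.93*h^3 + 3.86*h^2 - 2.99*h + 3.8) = -4.3364*h^5 - 11.4556*h^4 - 9.6157*h^3 - 8.2942*h^2 - 0.840099999999999*h - 8.398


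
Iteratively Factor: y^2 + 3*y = (y + 3)*(y)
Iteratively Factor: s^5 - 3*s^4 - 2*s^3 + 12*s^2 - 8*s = (s)*(s^4 - 3*s^3 - 2*s^2 + 12*s - 8) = s*(s - 2)*(s^3 - s^2 - 4*s + 4) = s*(s - 2)*(s - 1)*(s^2 - 4) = s*(s - 2)*(s - 1)*(s + 2)*(s - 2)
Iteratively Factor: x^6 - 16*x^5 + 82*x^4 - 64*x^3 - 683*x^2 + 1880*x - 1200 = (x - 4)*(x^5 - 12*x^4 + 34*x^3 + 72*x^2 - 395*x + 300) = (x - 5)*(x - 4)*(x^4 - 7*x^3 - x^2 + 67*x - 60) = (x - 5)*(x - 4)*(x - 1)*(x^3 - 6*x^2 - 7*x + 60) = (x - 5)*(x - 4)^2*(x - 1)*(x^2 - 2*x - 15) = (x - 5)*(x - 4)^2*(x - 1)*(x + 3)*(x - 5)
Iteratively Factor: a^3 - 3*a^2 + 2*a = (a)*(a^2 - 3*a + 2) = a*(a - 2)*(a - 1)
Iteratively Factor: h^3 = (h)*(h^2) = h^2*(h)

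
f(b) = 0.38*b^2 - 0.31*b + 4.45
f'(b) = 0.76*b - 0.31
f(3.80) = 8.76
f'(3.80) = 2.58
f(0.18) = 4.41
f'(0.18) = -0.17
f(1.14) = 4.59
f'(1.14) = 0.56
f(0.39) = 4.39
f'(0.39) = -0.01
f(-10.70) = 51.27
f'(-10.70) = -8.44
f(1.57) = 4.90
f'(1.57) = 0.88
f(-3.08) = 9.01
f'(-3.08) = -2.65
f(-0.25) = 4.55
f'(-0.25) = -0.50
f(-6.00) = 19.99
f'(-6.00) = -4.87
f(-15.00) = 94.60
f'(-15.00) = -11.71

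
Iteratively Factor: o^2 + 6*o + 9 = (o + 3)*(o + 3)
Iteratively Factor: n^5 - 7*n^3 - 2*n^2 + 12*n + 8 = (n + 1)*(n^4 - n^3 - 6*n^2 + 4*n + 8) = (n - 2)*(n + 1)*(n^3 + n^2 - 4*n - 4) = (n - 2)*(n + 1)^2*(n^2 - 4) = (n - 2)^2*(n + 1)^2*(n + 2)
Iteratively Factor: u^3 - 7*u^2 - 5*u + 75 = (u - 5)*(u^2 - 2*u - 15) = (u - 5)*(u + 3)*(u - 5)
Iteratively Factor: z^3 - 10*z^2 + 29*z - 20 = (z - 4)*(z^2 - 6*z + 5) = (z - 5)*(z - 4)*(z - 1)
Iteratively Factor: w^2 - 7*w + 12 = (w - 3)*(w - 4)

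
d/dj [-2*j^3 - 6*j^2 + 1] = 6*j*(-j - 2)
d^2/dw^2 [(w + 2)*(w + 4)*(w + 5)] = 6*w + 22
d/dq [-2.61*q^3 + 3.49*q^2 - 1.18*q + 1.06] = -7.83*q^2 + 6.98*q - 1.18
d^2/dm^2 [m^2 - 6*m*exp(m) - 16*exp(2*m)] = -6*m*exp(m) - 64*exp(2*m) - 12*exp(m) + 2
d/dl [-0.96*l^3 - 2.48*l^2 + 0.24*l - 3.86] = -2.88*l^2 - 4.96*l + 0.24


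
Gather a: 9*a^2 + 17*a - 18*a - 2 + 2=9*a^2 - a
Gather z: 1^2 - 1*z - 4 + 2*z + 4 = z + 1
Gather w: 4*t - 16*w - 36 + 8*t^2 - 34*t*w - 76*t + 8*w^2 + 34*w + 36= 8*t^2 - 72*t + 8*w^2 + w*(18 - 34*t)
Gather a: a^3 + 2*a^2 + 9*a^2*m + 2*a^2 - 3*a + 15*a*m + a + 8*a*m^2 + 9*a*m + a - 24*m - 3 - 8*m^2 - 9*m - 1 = a^3 + a^2*(9*m + 4) + a*(8*m^2 + 24*m - 1) - 8*m^2 - 33*m - 4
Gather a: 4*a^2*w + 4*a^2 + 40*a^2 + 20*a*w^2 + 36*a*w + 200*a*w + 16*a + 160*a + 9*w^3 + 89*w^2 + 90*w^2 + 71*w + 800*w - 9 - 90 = a^2*(4*w + 44) + a*(20*w^2 + 236*w + 176) + 9*w^3 + 179*w^2 + 871*w - 99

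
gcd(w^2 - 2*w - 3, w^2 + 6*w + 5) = w + 1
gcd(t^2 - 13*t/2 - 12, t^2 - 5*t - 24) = t - 8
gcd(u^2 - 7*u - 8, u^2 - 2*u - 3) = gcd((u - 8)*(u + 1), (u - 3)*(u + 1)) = u + 1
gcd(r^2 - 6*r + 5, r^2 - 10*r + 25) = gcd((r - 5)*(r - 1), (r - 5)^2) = r - 5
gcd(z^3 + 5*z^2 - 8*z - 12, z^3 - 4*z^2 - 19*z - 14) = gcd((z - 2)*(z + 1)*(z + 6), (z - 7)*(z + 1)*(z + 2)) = z + 1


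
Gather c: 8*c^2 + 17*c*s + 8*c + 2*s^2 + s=8*c^2 + c*(17*s + 8) + 2*s^2 + s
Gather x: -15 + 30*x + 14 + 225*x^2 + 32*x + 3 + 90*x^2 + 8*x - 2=315*x^2 + 70*x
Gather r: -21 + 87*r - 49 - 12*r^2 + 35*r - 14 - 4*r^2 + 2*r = -16*r^2 + 124*r - 84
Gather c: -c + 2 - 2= -c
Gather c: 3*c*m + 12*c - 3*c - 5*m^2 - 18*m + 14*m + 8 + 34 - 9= c*(3*m + 9) - 5*m^2 - 4*m + 33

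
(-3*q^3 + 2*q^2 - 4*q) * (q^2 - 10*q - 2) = -3*q^5 + 32*q^4 - 18*q^3 + 36*q^2 + 8*q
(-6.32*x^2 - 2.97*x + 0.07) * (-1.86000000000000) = 11.7552*x^2 + 5.5242*x - 0.1302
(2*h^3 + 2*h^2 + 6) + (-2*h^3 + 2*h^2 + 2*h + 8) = 4*h^2 + 2*h + 14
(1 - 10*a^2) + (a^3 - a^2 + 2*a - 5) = a^3 - 11*a^2 + 2*a - 4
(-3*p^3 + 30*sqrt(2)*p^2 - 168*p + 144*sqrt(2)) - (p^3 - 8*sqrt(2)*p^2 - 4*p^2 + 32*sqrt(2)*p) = -4*p^3 + 4*p^2 + 38*sqrt(2)*p^2 - 168*p - 32*sqrt(2)*p + 144*sqrt(2)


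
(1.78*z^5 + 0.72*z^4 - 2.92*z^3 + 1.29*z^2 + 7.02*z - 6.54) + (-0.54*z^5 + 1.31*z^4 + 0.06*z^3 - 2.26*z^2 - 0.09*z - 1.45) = 1.24*z^5 + 2.03*z^4 - 2.86*z^3 - 0.97*z^2 + 6.93*z - 7.99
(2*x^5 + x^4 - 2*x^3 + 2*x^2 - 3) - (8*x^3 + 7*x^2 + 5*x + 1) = 2*x^5 + x^4 - 10*x^3 - 5*x^2 - 5*x - 4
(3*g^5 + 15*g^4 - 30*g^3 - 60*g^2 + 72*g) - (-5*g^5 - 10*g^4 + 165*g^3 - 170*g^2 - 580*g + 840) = 8*g^5 + 25*g^4 - 195*g^3 + 110*g^2 + 652*g - 840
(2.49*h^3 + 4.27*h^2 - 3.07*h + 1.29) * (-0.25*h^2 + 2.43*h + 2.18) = -0.6225*h^5 + 4.9832*h^4 + 16.5718*h^3 + 1.526*h^2 - 3.5579*h + 2.8122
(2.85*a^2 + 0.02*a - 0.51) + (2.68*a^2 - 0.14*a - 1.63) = 5.53*a^2 - 0.12*a - 2.14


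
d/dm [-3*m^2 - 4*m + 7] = -6*m - 4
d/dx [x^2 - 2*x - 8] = 2*x - 2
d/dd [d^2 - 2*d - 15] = 2*d - 2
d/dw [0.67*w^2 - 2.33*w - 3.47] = 1.34*w - 2.33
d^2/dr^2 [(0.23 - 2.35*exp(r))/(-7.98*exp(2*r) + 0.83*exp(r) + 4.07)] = (149.64894*exp(4*r) - 43.020978*exp(3*r) + 462.518406*exp(2*r) - 37.977294*exp(r) + 39.704478)*exp(r)/(508.169592*exp(6*r) - 158.564196*exp(5*r) - 761.045418*exp(4*r) + 161.171641*exp(3*r) + 388.152237*exp(2*r) - 41.246601*exp(r) - 67.419143)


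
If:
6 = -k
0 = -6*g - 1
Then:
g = -1/6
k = -6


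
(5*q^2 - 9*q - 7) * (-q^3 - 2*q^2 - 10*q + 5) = -5*q^5 - q^4 - 25*q^3 + 129*q^2 + 25*q - 35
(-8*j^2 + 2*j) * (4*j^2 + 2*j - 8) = -32*j^4 - 8*j^3 + 68*j^2 - 16*j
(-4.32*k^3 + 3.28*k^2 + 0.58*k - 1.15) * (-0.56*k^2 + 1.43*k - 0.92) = 2.4192*k^5 - 8.0144*k^4 + 8.34*k^3 - 1.5442*k^2 - 2.1781*k + 1.058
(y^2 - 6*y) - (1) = y^2 - 6*y - 1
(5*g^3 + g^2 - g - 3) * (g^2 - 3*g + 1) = 5*g^5 - 14*g^4 + g^3 + g^2 + 8*g - 3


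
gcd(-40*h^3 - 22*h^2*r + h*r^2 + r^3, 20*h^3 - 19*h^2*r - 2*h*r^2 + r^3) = -20*h^2 - h*r + r^2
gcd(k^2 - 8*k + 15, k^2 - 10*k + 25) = k - 5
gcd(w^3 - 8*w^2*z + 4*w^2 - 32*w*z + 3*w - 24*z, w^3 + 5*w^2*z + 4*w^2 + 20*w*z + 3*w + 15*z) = w^2 + 4*w + 3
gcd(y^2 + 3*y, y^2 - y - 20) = 1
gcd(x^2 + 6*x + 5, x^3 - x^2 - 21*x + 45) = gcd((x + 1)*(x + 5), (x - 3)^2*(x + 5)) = x + 5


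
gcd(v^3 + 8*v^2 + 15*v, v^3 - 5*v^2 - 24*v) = v^2 + 3*v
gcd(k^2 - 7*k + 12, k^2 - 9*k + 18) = k - 3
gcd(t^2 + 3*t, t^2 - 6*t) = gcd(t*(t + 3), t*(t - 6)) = t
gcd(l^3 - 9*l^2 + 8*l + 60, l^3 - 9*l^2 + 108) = l - 6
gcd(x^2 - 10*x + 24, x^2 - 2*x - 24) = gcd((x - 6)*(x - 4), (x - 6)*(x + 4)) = x - 6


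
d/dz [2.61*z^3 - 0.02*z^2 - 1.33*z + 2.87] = 7.83*z^2 - 0.04*z - 1.33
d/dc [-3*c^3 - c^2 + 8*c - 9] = -9*c^2 - 2*c + 8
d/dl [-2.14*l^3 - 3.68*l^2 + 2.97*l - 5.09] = -6.42*l^2 - 7.36*l + 2.97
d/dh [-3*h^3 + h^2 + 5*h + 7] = -9*h^2 + 2*h + 5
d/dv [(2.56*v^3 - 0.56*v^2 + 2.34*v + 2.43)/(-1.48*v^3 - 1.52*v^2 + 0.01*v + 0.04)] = (-4.72*v^4 + 6.9776*v^3 + 14.6476*v^2 + 7.3424*v + 0.0693)/(2.1904*v^6 + 4.4992*v^5 + 2.2808*v^4 - 0.1488*v^3 - 0.1215*v^2 + 0.0008*v + 0.0016)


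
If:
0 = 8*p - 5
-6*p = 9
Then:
No Solution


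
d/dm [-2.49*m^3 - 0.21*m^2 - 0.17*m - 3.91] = -7.47*m^2 - 0.42*m - 0.17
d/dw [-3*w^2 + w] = 1 - 6*w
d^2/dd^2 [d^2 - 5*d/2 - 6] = 2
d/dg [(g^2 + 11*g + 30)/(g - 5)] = (g^2 - 10*g - 85)/(g^2 - 10*g + 25)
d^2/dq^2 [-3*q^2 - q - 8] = -6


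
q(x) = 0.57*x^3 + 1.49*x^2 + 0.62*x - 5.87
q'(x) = 1.71*x^2 + 2.98*x + 0.62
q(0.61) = -4.81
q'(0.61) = 3.07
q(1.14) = -2.38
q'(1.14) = 6.24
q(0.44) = -5.26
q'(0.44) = 2.26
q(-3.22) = -11.45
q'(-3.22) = 8.75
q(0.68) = -4.58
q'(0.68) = 3.44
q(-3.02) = -9.85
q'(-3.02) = 7.22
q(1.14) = -2.38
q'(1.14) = 6.24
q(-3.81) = -18.13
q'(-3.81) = 14.09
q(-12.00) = -783.71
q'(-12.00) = 211.10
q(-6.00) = -79.07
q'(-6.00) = 44.30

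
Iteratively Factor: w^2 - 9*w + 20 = (w - 5)*(w - 4)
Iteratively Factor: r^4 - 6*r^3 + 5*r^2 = (r)*(r^3 - 6*r^2 + 5*r) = r^2*(r^2 - 6*r + 5) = r^2*(r - 1)*(r - 5)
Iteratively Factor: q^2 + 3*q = (q + 3)*(q)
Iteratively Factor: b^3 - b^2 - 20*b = (b - 5)*(b^2 + 4*b) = b*(b - 5)*(b + 4)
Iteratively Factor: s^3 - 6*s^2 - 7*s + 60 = (s - 5)*(s^2 - s - 12) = (s - 5)*(s + 3)*(s - 4)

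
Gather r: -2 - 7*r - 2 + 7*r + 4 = 0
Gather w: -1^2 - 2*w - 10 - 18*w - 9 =-20*w - 20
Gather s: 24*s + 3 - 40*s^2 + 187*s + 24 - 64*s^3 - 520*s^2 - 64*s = -64*s^3 - 560*s^2 + 147*s + 27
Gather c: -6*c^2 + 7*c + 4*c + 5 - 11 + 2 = -6*c^2 + 11*c - 4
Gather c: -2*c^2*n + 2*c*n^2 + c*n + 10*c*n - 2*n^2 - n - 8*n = -2*c^2*n + c*(2*n^2 + 11*n) - 2*n^2 - 9*n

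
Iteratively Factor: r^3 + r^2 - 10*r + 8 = (r - 2)*(r^2 + 3*r - 4) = (r - 2)*(r + 4)*(r - 1)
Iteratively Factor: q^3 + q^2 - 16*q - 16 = (q - 4)*(q^2 + 5*q + 4) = (q - 4)*(q + 4)*(q + 1)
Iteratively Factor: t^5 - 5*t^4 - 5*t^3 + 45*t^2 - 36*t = (t - 1)*(t^4 - 4*t^3 - 9*t^2 + 36*t) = t*(t - 1)*(t^3 - 4*t^2 - 9*t + 36) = t*(t - 3)*(t - 1)*(t^2 - t - 12) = t*(t - 4)*(t - 3)*(t - 1)*(t + 3)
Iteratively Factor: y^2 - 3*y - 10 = (y + 2)*(y - 5)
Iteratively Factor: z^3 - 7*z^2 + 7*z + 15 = (z - 5)*(z^2 - 2*z - 3) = (z - 5)*(z - 3)*(z + 1)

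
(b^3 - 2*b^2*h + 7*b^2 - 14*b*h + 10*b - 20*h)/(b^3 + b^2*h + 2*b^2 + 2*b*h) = (b^2 - 2*b*h + 5*b - 10*h)/(b*(b + h))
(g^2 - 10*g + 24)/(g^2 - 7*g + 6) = (g - 4)/(g - 1)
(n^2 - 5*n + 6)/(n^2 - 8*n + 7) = (n^2 - 5*n + 6)/(n^2 - 8*n + 7)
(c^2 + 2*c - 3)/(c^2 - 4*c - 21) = (c - 1)/(c - 7)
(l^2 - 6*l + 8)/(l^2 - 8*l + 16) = (l - 2)/(l - 4)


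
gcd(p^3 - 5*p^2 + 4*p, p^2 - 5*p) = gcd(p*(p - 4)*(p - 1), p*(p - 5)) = p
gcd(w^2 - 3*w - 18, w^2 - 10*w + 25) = 1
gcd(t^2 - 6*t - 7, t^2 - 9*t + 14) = t - 7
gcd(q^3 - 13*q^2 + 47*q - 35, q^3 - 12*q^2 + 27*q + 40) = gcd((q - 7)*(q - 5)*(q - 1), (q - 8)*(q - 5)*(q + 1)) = q - 5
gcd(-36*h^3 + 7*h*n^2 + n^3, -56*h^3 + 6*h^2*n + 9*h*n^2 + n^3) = 2*h - n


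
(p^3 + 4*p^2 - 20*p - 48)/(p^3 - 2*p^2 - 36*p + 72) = (p^2 - 2*p - 8)/(p^2 - 8*p + 12)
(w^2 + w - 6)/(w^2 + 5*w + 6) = (w - 2)/(w + 2)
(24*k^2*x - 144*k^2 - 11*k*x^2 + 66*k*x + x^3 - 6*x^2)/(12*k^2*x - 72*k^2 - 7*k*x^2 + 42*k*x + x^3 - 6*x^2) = (-8*k + x)/(-4*k + x)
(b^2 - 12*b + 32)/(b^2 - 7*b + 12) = (b - 8)/(b - 3)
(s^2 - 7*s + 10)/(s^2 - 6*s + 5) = (s - 2)/(s - 1)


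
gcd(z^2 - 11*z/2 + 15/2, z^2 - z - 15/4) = z - 5/2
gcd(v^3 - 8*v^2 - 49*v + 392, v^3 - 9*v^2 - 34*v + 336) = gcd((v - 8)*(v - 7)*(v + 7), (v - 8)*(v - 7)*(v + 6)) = v^2 - 15*v + 56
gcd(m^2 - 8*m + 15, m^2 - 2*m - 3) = m - 3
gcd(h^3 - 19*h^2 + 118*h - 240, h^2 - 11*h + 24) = h - 8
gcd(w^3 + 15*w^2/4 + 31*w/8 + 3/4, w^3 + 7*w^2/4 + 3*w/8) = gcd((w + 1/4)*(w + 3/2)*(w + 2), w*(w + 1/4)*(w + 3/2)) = w^2 + 7*w/4 + 3/8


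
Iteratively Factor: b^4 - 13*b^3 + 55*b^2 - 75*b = (b - 3)*(b^3 - 10*b^2 + 25*b) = (b - 5)*(b - 3)*(b^2 - 5*b) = (b - 5)^2*(b - 3)*(b)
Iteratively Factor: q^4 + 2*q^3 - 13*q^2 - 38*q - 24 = (q + 2)*(q^3 - 13*q - 12) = (q + 1)*(q + 2)*(q^2 - q - 12) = (q + 1)*(q + 2)*(q + 3)*(q - 4)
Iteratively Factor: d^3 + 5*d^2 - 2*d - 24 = (d + 3)*(d^2 + 2*d - 8) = (d + 3)*(d + 4)*(d - 2)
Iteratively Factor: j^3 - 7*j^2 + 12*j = (j)*(j^2 - 7*j + 12) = j*(j - 3)*(j - 4)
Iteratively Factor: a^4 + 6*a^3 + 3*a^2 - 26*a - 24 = (a - 2)*(a^3 + 8*a^2 + 19*a + 12) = (a - 2)*(a + 1)*(a^2 + 7*a + 12) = (a - 2)*(a + 1)*(a + 3)*(a + 4)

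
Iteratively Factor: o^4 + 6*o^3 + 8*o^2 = (o)*(o^3 + 6*o^2 + 8*o) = o*(o + 4)*(o^2 + 2*o) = o^2*(o + 4)*(o + 2)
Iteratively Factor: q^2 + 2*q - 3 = (q - 1)*(q + 3)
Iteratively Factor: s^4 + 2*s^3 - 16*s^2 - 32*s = (s + 4)*(s^3 - 2*s^2 - 8*s) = (s - 4)*(s + 4)*(s^2 + 2*s) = s*(s - 4)*(s + 4)*(s + 2)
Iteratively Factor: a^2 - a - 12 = (a + 3)*(a - 4)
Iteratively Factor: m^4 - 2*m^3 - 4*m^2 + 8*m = (m)*(m^3 - 2*m^2 - 4*m + 8) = m*(m + 2)*(m^2 - 4*m + 4) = m*(m - 2)*(m + 2)*(m - 2)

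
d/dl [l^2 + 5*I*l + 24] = 2*l + 5*I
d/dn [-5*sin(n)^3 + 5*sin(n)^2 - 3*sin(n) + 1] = (-15*sin(n)^2 + 10*sin(n) - 3)*cos(n)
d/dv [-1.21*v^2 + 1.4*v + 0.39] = 1.4 - 2.42*v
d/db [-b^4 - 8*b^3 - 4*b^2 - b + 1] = -4*b^3 - 24*b^2 - 8*b - 1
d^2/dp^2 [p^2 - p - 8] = 2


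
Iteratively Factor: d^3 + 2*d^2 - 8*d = (d + 4)*(d^2 - 2*d) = (d - 2)*(d + 4)*(d)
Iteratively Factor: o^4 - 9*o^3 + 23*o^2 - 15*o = (o - 1)*(o^3 - 8*o^2 + 15*o) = (o - 5)*(o - 1)*(o^2 - 3*o) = o*(o - 5)*(o - 1)*(o - 3)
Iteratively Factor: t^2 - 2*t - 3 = (t - 3)*(t + 1)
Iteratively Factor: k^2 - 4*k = (k)*(k - 4)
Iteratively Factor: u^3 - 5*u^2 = (u)*(u^2 - 5*u) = u^2*(u - 5)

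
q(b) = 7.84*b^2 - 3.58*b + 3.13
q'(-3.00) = -50.62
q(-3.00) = 84.43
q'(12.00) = 184.58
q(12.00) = 1089.13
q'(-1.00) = -19.26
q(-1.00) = 14.55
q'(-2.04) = -35.57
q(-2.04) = 43.06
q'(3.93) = 58.04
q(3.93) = 110.15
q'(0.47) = 3.79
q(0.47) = 3.18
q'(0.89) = 10.38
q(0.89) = 6.15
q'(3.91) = 57.73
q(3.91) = 108.99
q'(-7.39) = -119.46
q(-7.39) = 457.75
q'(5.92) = 89.25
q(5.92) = 256.70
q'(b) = 15.68*b - 3.58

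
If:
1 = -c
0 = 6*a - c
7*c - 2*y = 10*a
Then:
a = -1/6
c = -1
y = -8/3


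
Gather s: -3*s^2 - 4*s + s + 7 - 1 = -3*s^2 - 3*s + 6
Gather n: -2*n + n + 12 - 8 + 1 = 5 - n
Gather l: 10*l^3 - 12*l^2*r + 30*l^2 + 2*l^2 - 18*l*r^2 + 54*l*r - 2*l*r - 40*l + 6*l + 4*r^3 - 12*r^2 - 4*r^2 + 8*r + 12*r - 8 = 10*l^3 + l^2*(32 - 12*r) + l*(-18*r^2 + 52*r - 34) + 4*r^3 - 16*r^2 + 20*r - 8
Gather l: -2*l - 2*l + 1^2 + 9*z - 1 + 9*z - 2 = -4*l + 18*z - 2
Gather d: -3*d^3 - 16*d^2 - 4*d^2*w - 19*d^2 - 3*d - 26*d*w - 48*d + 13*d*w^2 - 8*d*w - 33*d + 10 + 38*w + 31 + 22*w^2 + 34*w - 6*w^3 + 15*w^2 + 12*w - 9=-3*d^3 + d^2*(-4*w - 35) + d*(13*w^2 - 34*w - 84) - 6*w^3 + 37*w^2 + 84*w + 32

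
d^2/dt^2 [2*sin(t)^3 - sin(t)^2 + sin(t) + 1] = -18*sin(t)^3 + 4*sin(t)^2 + 11*sin(t) - 2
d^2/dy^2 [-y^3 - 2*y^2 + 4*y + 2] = -6*y - 4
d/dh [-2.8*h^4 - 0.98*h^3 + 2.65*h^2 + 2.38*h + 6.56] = -11.2*h^3 - 2.94*h^2 + 5.3*h + 2.38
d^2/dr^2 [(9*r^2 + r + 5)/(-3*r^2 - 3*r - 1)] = 36*(4*r^3 - 3*r^2 - 7*r - 2)/(27*r^6 + 81*r^5 + 108*r^4 + 81*r^3 + 36*r^2 + 9*r + 1)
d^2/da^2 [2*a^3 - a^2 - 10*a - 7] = 12*a - 2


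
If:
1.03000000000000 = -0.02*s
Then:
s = -51.50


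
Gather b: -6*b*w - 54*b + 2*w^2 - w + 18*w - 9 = b*(-6*w - 54) + 2*w^2 + 17*w - 9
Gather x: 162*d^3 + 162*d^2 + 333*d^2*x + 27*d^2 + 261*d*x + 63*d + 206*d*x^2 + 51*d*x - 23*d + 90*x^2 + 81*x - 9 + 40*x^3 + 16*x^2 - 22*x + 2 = 162*d^3 + 189*d^2 + 40*d + 40*x^3 + x^2*(206*d + 106) + x*(333*d^2 + 312*d + 59) - 7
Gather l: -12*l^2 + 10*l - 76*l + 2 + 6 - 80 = -12*l^2 - 66*l - 72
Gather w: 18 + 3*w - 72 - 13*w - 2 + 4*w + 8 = -6*w - 48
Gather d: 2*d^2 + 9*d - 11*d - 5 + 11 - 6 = 2*d^2 - 2*d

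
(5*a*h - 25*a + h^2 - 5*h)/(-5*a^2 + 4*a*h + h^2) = (5 - h)/(a - h)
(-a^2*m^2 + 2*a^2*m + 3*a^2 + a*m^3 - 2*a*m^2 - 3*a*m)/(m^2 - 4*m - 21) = a*(a*m^2 - 2*a*m - 3*a - m^3 + 2*m^2 + 3*m)/(-m^2 + 4*m + 21)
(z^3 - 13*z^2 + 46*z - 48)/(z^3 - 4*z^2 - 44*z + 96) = (z - 3)/(z + 6)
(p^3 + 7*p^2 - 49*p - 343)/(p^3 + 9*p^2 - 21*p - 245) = (p - 7)/(p - 5)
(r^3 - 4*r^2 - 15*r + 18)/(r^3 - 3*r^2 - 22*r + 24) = (r + 3)/(r + 4)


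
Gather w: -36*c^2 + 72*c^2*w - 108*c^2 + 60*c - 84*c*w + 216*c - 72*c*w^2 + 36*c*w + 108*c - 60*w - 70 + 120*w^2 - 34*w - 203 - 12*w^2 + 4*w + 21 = -144*c^2 + 384*c + w^2*(108 - 72*c) + w*(72*c^2 - 48*c - 90) - 252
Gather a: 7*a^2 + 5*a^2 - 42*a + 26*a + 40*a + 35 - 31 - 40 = 12*a^2 + 24*a - 36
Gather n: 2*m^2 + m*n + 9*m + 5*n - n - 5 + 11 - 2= 2*m^2 + 9*m + n*(m + 4) + 4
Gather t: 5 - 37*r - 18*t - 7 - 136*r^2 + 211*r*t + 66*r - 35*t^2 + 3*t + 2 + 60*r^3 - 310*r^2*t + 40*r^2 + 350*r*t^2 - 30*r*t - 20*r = 60*r^3 - 96*r^2 + 9*r + t^2*(350*r - 35) + t*(-310*r^2 + 181*r - 15)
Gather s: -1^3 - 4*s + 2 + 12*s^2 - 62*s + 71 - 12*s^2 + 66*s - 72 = 0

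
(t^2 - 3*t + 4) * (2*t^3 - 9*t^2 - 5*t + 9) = 2*t^5 - 15*t^4 + 30*t^3 - 12*t^2 - 47*t + 36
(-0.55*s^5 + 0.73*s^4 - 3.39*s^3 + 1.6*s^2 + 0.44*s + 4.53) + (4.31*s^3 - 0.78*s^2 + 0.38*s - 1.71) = -0.55*s^5 + 0.73*s^4 + 0.919999999999999*s^3 + 0.82*s^2 + 0.82*s + 2.82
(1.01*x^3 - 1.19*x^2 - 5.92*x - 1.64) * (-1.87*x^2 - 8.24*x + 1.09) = -1.8887*x^5 - 6.0971*x^4 + 21.9769*x^3 + 50.5505*x^2 + 7.0608*x - 1.7876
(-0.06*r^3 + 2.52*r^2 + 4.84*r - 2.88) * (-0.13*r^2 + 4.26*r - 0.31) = 0.0078*r^5 - 0.5832*r^4 + 10.1246*r^3 + 20.2116*r^2 - 13.7692*r + 0.8928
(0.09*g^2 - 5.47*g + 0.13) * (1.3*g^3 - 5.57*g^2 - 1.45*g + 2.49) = 0.117*g^5 - 7.6123*g^4 + 30.5064*g^3 + 7.4315*g^2 - 13.8088*g + 0.3237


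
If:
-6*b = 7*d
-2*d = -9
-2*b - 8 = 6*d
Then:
No Solution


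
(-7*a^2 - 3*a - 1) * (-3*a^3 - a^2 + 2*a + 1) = 21*a^5 + 16*a^4 - 8*a^3 - 12*a^2 - 5*a - 1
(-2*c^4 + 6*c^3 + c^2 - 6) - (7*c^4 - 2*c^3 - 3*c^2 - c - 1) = -9*c^4 + 8*c^3 + 4*c^2 + c - 5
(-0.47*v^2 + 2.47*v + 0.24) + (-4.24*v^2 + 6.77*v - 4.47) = -4.71*v^2 + 9.24*v - 4.23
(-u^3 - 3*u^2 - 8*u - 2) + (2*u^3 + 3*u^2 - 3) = u^3 - 8*u - 5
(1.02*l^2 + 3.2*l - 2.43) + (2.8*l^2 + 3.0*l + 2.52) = 3.82*l^2 + 6.2*l + 0.0899999999999999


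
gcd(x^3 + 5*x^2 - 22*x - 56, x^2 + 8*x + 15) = 1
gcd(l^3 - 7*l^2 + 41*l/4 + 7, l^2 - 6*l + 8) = l - 4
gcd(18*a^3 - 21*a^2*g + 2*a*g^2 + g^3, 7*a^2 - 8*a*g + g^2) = a - g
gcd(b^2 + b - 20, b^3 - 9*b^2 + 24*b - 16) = b - 4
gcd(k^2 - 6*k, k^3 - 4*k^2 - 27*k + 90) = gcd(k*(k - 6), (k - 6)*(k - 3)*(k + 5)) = k - 6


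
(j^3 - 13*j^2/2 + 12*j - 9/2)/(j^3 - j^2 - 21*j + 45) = (j - 1/2)/(j + 5)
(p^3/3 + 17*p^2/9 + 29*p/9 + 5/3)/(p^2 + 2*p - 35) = (3*p^3 + 17*p^2 + 29*p + 15)/(9*(p^2 + 2*p - 35))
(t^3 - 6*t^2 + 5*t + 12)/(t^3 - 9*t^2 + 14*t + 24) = (t - 3)/(t - 6)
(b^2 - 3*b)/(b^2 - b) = (b - 3)/(b - 1)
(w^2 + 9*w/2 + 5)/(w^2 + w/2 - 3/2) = (2*w^2 + 9*w + 10)/(2*w^2 + w - 3)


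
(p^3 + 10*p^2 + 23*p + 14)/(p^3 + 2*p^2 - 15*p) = (p^3 + 10*p^2 + 23*p + 14)/(p*(p^2 + 2*p - 15))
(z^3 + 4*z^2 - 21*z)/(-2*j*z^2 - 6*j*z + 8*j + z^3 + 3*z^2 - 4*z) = z*(-z^2 - 4*z + 21)/(2*j*z^2 + 6*j*z - 8*j - z^3 - 3*z^2 + 4*z)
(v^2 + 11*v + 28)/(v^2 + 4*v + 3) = (v^2 + 11*v + 28)/(v^2 + 4*v + 3)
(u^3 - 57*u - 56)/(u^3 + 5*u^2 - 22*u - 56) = (u^2 - 7*u - 8)/(u^2 - 2*u - 8)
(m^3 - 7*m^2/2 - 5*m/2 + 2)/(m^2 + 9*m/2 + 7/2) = (2*m^2 - 9*m + 4)/(2*m + 7)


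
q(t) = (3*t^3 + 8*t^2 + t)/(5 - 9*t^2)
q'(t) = 18*t*(3*t^3 + 8*t^2 + t)/(5 - 9*t^2)^2 + (9*t^2 + 16*t + 1)/(5 - 9*t^2)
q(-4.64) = 0.70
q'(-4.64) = -0.33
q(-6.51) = 1.32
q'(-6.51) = -0.33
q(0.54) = 1.41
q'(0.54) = 10.92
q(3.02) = -2.06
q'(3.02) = -0.25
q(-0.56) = 0.65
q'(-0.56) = -5.38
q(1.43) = -1.98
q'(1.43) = 0.65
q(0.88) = -4.63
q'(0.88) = 26.04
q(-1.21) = -0.63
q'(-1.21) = -1.06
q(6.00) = -2.95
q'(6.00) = -0.32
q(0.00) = 0.00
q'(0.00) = 0.20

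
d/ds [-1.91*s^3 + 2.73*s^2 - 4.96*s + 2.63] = -5.73*s^2 + 5.46*s - 4.96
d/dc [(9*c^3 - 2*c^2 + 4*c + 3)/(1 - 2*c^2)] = (-18*c^4 + 35*c^2 + 8*c + 4)/(4*c^4 - 4*c^2 + 1)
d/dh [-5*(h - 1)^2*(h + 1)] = -15*h^2 + 10*h + 5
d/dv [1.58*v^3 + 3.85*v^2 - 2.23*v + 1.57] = 4.74*v^2 + 7.7*v - 2.23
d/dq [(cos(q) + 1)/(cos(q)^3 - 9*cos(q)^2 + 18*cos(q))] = 2*(cos(q)^3 - 3*cos(q)^2 - 9*cos(q) + 9)*sin(q)/((cos(q) - 6)^2*(cos(q) - 3)^2*cos(q)^2)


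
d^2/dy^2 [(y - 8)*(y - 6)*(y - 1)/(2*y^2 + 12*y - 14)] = 195/(y^3 + 21*y^2 + 147*y + 343)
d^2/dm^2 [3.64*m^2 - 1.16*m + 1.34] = 7.28000000000000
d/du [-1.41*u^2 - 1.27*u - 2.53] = -2.82*u - 1.27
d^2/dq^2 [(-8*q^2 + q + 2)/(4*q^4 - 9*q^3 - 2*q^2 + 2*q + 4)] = 2*(-384*q^8 + 960*q^7 - 680*q^6 - 477*q^5 + 1962*q^4 - 1866*q^3 - 252*q^2 + 216*q - 112)/(64*q^12 - 432*q^11 + 876*q^10 - 201*q^9 - 678*q^8 - 582*q^7 + 1036*q^6 + 540*q^5 - 216*q^4 - 520*q^3 - 48*q^2 + 96*q + 64)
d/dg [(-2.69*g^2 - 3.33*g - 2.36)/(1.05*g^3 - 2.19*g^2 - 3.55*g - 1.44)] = (2.8245*g^4 + 6.993*g^3 + 9.6908*g^2 - 2.5896*g - 3.5828)/(1.1025*g^6 - 4.599*g^5 - 2.6589*g^4 + 12.525*g^3 + 18.9097*g^2 + 10.224*g + 2.0736)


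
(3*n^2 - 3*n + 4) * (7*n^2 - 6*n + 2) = 21*n^4 - 39*n^3 + 52*n^2 - 30*n + 8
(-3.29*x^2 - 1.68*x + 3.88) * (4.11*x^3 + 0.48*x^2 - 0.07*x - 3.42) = -13.5219*x^5 - 8.484*x^4 + 15.3707*x^3 + 13.2318*x^2 + 5.474*x - 13.2696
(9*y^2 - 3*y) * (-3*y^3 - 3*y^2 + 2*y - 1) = -27*y^5 - 18*y^4 + 27*y^3 - 15*y^2 + 3*y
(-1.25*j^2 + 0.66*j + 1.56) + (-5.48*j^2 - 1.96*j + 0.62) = -6.73*j^2 - 1.3*j + 2.18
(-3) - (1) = -4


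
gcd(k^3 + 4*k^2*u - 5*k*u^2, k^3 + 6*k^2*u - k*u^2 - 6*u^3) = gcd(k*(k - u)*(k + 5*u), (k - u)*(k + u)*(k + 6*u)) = -k + u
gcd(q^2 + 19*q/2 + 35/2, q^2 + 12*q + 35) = q + 7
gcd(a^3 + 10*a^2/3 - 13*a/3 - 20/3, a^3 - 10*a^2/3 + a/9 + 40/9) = a^2 - 2*a/3 - 5/3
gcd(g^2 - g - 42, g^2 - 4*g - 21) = g - 7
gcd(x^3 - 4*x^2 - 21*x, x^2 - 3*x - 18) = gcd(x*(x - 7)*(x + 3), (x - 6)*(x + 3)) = x + 3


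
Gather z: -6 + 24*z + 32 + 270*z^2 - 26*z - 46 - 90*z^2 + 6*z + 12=180*z^2 + 4*z - 8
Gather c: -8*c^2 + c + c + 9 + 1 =-8*c^2 + 2*c + 10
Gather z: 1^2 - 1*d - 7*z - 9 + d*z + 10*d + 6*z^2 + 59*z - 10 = 9*d + 6*z^2 + z*(d + 52) - 18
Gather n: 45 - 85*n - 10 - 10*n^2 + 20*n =-10*n^2 - 65*n + 35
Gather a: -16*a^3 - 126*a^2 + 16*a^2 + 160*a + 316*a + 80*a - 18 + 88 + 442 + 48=-16*a^3 - 110*a^2 + 556*a + 560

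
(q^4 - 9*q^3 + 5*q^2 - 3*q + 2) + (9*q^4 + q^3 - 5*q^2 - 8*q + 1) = 10*q^4 - 8*q^3 - 11*q + 3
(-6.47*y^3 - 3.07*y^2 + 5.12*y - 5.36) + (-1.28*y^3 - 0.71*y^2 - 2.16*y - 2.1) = -7.75*y^3 - 3.78*y^2 + 2.96*y - 7.46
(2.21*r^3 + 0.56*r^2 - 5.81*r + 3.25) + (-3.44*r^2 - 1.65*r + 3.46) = 2.21*r^3 - 2.88*r^2 - 7.46*r + 6.71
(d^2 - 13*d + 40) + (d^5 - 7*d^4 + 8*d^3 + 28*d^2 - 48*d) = d^5 - 7*d^4 + 8*d^3 + 29*d^2 - 61*d + 40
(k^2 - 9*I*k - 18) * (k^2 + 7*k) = k^4 + 7*k^3 - 9*I*k^3 - 18*k^2 - 63*I*k^2 - 126*k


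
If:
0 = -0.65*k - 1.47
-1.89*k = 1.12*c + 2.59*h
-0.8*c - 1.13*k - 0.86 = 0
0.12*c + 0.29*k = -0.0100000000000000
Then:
No Solution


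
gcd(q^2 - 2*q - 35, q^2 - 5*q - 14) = q - 7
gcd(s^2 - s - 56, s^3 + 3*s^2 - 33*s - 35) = s + 7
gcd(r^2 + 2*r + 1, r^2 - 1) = r + 1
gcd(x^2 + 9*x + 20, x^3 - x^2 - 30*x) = x + 5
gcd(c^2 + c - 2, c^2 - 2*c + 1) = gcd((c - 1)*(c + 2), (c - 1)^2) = c - 1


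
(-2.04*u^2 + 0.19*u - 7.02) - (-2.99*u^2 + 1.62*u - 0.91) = 0.95*u^2 - 1.43*u - 6.11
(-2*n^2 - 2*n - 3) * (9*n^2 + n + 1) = -18*n^4 - 20*n^3 - 31*n^2 - 5*n - 3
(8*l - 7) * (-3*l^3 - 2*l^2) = -24*l^4 + 5*l^3 + 14*l^2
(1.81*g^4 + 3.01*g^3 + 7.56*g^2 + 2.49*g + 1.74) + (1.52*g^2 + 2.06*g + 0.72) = 1.81*g^4 + 3.01*g^3 + 9.08*g^2 + 4.55*g + 2.46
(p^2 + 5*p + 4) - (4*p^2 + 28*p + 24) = -3*p^2 - 23*p - 20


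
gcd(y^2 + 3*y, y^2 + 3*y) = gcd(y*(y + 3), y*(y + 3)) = y^2 + 3*y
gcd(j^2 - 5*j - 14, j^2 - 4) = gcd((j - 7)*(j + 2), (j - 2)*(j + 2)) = j + 2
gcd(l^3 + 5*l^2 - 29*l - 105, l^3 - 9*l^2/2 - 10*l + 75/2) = l^2 - 2*l - 15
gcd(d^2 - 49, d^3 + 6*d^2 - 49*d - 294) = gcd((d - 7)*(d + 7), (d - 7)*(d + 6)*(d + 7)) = d^2 - 49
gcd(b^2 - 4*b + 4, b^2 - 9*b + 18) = 1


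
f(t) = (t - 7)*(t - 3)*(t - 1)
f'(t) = (t - 7)*(t - 3) + (t - 7)*(t - 1) + (t - 3)*(t - 1) = 3*t^2 - 22*t + 31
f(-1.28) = -80.80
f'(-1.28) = 64.08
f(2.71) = 2.13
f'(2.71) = -6.59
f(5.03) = -16.12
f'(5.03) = -3.76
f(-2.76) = -211.38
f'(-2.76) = 114.57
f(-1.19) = -75.15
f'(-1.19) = 61.43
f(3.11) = -0.90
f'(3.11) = -8.40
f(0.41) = -10.07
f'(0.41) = 22.48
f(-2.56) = -189.23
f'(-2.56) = 106.98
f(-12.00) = -3705.00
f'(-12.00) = 727.00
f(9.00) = 96.00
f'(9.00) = 76.00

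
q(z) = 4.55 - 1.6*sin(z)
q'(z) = -1.6*cos(z)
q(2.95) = 4.25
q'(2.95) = 1.57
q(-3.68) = 3.73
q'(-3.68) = 1.37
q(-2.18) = 5.86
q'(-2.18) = 0.92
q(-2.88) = 4.96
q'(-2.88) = 1.55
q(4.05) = 5.81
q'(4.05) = 0.98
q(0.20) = 4.23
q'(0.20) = -1.57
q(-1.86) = 6.08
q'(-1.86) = 0.46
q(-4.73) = 2.95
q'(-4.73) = -0.03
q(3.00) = 4.32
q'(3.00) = 1.58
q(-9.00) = 5.21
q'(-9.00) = 1.46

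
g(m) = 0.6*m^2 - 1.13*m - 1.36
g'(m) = 1.2*m - 1.13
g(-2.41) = 4.85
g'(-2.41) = -4.02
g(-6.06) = 27.52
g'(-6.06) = -8.40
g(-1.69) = 2.26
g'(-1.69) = -3.16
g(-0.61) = -0.45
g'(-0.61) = -1.86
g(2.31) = -0.77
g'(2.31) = 1.64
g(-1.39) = 1.37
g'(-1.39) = -2.80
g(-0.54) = -0.57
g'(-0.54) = -1.78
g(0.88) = -1.89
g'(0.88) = -0.07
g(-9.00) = 57.41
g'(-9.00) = -11.93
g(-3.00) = 7.43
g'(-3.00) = -4.73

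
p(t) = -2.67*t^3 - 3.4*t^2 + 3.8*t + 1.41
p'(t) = -8.01*t^2 - 6.8*t + 3.8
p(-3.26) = 45.39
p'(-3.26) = -59.16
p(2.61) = -59.30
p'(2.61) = -68.51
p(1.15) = -2.78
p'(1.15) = -14.61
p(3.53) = -144.99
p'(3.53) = -120.02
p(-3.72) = 77.67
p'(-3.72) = -81.75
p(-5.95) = 420.85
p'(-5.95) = -239.31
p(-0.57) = -1.37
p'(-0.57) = 5.07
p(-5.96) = 423.25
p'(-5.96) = -240.20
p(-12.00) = 4079.97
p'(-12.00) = -1068.04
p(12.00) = -5056.35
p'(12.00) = -1231.24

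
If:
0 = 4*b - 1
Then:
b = 1/4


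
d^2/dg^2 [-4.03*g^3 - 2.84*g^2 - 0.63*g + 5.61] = -24.18*g - 5.68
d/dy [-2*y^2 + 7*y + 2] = 7 - 4*y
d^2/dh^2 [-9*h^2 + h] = -18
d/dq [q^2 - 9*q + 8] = 2*q - 9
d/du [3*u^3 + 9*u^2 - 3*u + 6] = 9*u^2 + 18*u - 3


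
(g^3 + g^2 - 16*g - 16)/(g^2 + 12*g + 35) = (g^3 + g^2 - 16*g - 16)/(g^2 + 12*g + 35)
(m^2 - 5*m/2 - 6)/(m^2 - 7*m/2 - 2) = (2*m + 3)/(2*m + 1)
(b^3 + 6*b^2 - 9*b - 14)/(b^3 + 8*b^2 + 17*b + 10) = (b^2 + 5*b - 14)/(b^2 + 7*b + 10)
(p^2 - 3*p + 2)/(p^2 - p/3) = 3*(p^2 - 3*p + 2)/(p*(3*p - 1))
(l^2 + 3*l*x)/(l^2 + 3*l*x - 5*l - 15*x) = l/(l - 5)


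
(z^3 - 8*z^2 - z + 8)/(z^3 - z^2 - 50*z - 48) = (z - 1)/(z + 6)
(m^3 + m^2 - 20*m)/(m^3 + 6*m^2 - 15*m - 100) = m/(m + 5)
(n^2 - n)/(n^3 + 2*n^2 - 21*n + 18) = n/(n^2 + 3*n - 18)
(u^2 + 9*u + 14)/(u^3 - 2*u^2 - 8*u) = (u + 7)/(u*(u - 4))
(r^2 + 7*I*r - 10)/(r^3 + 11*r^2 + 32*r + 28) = (r^2 + 7*I*r - 10)/(r^3 + 11*r^2 + 32*r + 28)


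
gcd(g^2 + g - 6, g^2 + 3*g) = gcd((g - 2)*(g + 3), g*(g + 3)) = g + 3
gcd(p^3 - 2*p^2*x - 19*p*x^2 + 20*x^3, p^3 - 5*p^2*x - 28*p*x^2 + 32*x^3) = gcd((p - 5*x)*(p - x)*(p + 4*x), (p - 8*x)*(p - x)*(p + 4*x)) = -p^2 - 3*p*x + 4*x^2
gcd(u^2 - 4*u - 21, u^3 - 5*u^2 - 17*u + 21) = u^2 - 4*u - 21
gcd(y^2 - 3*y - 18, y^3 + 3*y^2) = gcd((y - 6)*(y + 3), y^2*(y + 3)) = y + 3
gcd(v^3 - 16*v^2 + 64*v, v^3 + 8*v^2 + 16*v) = v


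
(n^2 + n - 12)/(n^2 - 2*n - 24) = (n - 3)/(n - 6)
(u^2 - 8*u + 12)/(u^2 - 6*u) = (u - 2)/u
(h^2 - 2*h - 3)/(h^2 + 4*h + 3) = (h - 3)/(h + 3)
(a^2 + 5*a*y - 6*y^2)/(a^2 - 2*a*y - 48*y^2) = (-a + y)/(-a + 8*y)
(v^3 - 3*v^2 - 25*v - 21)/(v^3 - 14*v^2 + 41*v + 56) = (v + 3)/(v - 8)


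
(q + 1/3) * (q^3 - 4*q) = q^4 + q^3/3 - 4*q^2 - 4*q/3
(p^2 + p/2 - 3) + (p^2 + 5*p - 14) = 2*p^2 + 11*p/2 - 17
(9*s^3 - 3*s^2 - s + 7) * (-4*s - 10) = -36*s^4 - 78*s^3 + 34*s^2 - 18*s - 70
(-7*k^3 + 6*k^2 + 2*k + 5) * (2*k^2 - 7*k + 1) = -14*k^5 + 61*k^4 - 45*k^3 + 2*k^2 - 33*k + 5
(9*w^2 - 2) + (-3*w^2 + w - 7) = 6*w^2 + w - 9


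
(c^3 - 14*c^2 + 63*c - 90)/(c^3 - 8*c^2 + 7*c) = (c^3 - 14*c^2 + 63*c - 90)/(c*(c^2 - 8*c + 7))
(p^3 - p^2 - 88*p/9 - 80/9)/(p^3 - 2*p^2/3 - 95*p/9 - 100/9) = (3*p + 4)/(3*p + 5)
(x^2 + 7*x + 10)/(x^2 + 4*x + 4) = (x + 5)/(x + 2)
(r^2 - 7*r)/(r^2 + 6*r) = (r - 7)/(r + 6)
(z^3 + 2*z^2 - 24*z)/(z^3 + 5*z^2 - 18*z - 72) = z/(z + 3)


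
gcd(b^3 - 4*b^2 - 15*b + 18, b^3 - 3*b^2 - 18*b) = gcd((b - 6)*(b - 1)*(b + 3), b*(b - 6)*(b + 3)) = b^2 - 3*b - 18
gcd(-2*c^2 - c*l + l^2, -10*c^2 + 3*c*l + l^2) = 2*c - l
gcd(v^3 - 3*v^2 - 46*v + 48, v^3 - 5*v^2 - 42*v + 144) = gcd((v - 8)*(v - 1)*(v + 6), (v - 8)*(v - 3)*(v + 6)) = v^2 - 2*v - 48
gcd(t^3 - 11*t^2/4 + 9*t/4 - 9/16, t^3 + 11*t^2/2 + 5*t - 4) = t - 1/2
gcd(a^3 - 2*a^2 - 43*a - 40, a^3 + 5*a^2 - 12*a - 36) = 1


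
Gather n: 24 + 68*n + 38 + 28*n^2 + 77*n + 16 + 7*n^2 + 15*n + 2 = 35*n^2 + 160*n + 80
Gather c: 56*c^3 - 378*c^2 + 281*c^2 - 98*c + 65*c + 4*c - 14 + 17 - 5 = 56*c^3 - 97*c^2 - 29*c - 2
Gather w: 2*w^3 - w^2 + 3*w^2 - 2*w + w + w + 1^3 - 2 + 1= 2*w^3 + 2*w^2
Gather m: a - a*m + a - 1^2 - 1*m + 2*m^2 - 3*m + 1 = 2*a + 2*m^2 + m*(-a - 4)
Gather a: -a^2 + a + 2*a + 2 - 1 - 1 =-a^2 + 3*a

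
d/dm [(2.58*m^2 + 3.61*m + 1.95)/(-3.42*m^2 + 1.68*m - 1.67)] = (16.6806*m^2 + 4.7208*m - 9.3047)/(11.6964*m^4 - 11.4912*m^3 + 14.2452*m^2 - 5.6112*m + 2.7889)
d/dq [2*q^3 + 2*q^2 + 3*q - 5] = 6*q^2 + 4*q + 3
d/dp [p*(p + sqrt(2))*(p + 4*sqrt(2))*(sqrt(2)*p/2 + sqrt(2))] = 2*sqrt(2)*p^3 + 3*sqrt(2)*p^2 + 15*p^2 + 8*sqrt(2)*p + 20*p + 8*sqrt(2)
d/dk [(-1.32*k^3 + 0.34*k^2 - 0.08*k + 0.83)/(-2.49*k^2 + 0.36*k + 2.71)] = (3.2868*k^4 - 0.9504*k^3 - 10.8084*k^2 + 5.9762*k - 0.5156)/(6.2001*k^4 - 1.7928*k^3 - 13.3662*k^2 + 1.9512*k + 7.3441)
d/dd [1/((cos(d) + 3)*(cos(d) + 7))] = 2*(cos(d) + 5)*sin(d)/((cos(d) + 3)^2*(cos(d) + 7)^2)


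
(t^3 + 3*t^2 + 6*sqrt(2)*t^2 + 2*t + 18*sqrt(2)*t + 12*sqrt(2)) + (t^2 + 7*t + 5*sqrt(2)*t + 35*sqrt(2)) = t^3 + 4*t^2 + 6*sqrt(2)*t^2 + 9*t + 23*sqrt(2)*t + 47*sqrt(2)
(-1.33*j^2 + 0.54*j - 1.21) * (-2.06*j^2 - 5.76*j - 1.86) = 2.7398*j^4 + 6.5484*j^3 + 1.856*j^2 + 5.9652*j + 2.2506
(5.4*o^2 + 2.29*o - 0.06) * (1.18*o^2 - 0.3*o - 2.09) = 6.372*o^4 + 1.0822*o^3 - 12.0438*o^2 - 4.7681*o + 0.1254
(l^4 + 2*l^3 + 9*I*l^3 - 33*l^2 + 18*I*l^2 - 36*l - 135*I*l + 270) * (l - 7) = l^5 - 5*l^4 + 9*I*l^4 - 47*l^3 - 45*I*l^3 + 195*l^2 - 261*I*l^2 + 522*l + 945*I*l - 1890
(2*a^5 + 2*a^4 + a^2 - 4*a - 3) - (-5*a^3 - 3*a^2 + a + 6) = 2*a^5 + 2*a^4 + 5*a^3 + 4*a^2 - 5*a - 9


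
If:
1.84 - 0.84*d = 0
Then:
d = 2.19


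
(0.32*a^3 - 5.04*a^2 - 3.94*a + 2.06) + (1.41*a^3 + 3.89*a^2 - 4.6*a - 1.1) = 1.73*a^3 - 1.15*a^2 - 8.54*a + 0.96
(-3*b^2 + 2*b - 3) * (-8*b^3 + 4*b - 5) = 24*b^5 - 16*b^4 + 12*b^3 + 23*b^2 - 22*b + 15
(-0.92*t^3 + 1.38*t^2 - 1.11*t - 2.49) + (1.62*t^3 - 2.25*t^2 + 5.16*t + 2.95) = 0.7*t^3 - 0.87*t^2 + 4.05*t + 0.46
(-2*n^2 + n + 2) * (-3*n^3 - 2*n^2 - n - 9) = 6*n^5 + n^4 - 6*n^3 + 13*n^2 - 11*n - 18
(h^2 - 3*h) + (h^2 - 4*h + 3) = 2*h^2 - 7*h + 3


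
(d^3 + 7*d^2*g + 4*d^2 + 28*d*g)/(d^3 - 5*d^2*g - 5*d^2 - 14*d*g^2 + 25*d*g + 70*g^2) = d*(d^2 + 7*d*g + 4*d + 28*g)/(d^3 - 5*d^2*g - 5*d^2 - 14*d*g^2 + 25*d*g + 70*g^2)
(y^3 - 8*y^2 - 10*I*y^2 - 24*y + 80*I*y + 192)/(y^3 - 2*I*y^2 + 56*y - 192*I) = (y - 8)/(y + 8*I)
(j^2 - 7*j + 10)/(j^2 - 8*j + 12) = (j - 5)/(j - 6)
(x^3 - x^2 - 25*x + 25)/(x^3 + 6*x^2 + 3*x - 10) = (x - 5)/(x + 2)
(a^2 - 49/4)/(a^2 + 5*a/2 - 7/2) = (a - 7/2)/(a - 1)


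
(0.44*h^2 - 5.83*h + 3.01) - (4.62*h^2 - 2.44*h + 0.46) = -4.18*h^2 - 3.39*h + 2.55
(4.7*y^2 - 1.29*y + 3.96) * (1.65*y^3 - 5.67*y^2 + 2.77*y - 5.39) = 7.755*y^5 - 28.7775*y^4 + 26.8673*y^3 - 51.3595*y^2 + 17.9223*y - 21.3444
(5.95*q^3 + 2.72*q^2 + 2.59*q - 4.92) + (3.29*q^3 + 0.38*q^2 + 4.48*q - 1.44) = 9.24*q^3 + 3.1*q^2 + 7.07*q - 6.36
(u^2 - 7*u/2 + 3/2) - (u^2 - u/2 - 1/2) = 2 - 3*u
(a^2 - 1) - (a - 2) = a^2 - a + 1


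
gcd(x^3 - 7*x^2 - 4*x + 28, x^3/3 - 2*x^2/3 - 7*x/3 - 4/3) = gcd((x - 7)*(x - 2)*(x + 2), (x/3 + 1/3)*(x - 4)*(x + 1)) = 1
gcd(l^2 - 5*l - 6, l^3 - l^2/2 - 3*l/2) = l + 1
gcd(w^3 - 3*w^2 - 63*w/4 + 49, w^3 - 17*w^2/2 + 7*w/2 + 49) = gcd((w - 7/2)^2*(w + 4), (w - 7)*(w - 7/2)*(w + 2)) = w - 7/2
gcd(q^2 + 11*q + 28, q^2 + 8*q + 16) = q + 4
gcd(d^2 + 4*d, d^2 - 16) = d + 4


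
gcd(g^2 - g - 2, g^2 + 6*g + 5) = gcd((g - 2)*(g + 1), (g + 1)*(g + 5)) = g + 1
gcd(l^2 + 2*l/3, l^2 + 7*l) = l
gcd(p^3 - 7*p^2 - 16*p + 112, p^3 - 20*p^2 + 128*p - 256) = p - 4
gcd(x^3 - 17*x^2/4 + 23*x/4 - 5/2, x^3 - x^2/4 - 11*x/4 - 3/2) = x - 2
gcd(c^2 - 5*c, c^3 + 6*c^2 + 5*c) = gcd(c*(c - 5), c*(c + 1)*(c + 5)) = c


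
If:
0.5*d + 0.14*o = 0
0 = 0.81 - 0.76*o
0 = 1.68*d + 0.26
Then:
No Solution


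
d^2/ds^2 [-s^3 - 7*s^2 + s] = -6*s - 14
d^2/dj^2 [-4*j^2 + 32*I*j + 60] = -8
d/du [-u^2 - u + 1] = -2*u - 1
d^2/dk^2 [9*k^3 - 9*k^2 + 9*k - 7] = 54*k - 18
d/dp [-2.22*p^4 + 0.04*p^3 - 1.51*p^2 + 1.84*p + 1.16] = -8.88*p^3 + 0.12*p^2 - 3.02*p + 1.84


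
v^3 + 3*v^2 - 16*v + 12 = (v - 2)*(v - 1)*(v + 6)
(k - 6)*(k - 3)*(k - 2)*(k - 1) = k^4 - 12*k^3 + 47*k^2 - 72*k + 36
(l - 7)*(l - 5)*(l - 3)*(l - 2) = l^4 - 17*l^3 + 101*l^2 - 247*l + 210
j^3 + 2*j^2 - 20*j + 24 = (j - 2)^2*(j + 6)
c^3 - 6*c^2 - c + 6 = (c - 6)*(c - 1)*(c + 1)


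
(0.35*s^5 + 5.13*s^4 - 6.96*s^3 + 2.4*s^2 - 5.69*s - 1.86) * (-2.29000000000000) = -0.8015*s^5 - 11.7477*s^4 + 15.9384*s^3 - 5.496*s^2 + 13.0301*s + 4.2594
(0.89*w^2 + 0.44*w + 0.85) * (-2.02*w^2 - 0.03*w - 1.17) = -1.7978*w^4 - 0.9155*w^3 - 2.7715*w^2 - 0.5403*w - 0.9945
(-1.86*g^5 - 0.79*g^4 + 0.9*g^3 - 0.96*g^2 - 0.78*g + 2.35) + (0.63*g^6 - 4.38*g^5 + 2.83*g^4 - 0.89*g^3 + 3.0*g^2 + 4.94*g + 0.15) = 0.63*g^6 - 6.24*g^5 + 2.04*g^4 + 0.01*g^3 + 2.04*g^2 + 4.16*g + 2.5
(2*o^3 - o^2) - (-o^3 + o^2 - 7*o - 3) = 3*o^3 - 2*o^2 + 7*o + 3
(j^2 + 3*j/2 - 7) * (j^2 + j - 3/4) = j^4 + 5*j^3/2 - 25*j^2/4 - 65*j/8 + 21/4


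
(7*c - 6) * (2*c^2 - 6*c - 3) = 14*c^3 - 54*c^2 + 15*c + 18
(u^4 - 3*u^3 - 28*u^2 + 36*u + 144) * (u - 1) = u^5 - 4*u^4 - 25*u^3 + 64*u^2 + 108*u - 144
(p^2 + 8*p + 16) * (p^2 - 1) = p^4 + 8*p^3 + 15*p^2 - 8*p - 16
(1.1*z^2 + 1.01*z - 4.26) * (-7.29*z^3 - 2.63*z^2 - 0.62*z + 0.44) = -8.019*z^5 - 10.2559*z^4 + 27.7171*z^3 + 11.0616*z^2 + 3.0856*z - 1.8744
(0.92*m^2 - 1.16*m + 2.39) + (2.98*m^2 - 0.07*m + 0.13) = 3.9*m^2 - 1.23*m + 2.52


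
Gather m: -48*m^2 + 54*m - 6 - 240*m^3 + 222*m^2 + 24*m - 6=-240*m^3 + 174*m^2 + 78*m - 12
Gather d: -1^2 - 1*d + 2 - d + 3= 4 - 2*d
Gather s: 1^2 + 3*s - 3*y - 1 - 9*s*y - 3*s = -9*s*y - 3*y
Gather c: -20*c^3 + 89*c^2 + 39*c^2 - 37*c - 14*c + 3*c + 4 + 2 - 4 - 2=-20*c^3 + 128*c^2 - 48*c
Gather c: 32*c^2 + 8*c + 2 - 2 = 32*c^2 + 8*c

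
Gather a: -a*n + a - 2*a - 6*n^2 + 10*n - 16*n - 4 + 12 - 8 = a*(-n - 1) - 6*n^2 - 6*n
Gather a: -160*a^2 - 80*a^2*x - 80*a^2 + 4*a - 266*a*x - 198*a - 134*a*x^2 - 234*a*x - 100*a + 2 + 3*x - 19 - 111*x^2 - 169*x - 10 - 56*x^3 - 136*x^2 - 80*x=a^2*(-80*x - 240) + a*(-134*x^2 - 500*x - 294) - 56*x^3 - 247*x^2 - 246*x - 27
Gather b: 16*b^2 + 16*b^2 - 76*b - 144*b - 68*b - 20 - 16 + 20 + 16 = 32*b^2 - 288*b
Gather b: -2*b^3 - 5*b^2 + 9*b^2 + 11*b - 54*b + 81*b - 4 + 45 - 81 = -2*b^3 + 4*b^2 + 38*b - 40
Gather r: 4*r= 4*r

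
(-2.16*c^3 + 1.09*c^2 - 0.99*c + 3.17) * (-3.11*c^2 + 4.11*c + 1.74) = 6.7176*c^5 - 12.2675*c^4 + 3.8004*c^3 - 12.031*c^2 + 11.3061*c + 5.5158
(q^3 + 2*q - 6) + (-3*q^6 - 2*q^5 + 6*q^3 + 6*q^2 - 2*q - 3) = -3*q^6 - 2*q^5 + 7*q^3 + 6*q^2 - 9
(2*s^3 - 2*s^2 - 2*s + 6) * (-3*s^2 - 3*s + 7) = -6*s^5 + 26*s^3 - 26*s^2 - 32*s + 42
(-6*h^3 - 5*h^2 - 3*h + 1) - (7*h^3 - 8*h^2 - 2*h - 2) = -13*h^3 + 3*h^2 - h + 3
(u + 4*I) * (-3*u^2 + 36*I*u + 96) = -3*u^3 + 24*I*u^2 - 48*u + 384*I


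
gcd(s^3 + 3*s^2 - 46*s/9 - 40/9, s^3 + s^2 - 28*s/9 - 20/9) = s^2 - s - 10/9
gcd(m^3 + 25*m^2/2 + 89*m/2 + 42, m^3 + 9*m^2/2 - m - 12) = m + 4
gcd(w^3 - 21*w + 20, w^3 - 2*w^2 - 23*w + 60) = w^2 + w - 20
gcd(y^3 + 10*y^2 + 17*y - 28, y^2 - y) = y - 1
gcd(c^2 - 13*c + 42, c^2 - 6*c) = c - 6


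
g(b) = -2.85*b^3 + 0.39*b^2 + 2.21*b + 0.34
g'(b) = -8.55*b^2 + 0.78*b + 2.21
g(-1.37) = 5.37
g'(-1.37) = -14.91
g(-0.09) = 0.15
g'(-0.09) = 2.07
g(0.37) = 1.07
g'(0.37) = 1.33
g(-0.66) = -0.13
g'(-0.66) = -2.03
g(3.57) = -116.47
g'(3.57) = -103.97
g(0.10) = 0.56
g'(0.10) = 2.20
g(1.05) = -0.21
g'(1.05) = -6.40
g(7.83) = -1326.58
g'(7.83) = -515.87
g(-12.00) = 4954.78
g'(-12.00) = -1238.35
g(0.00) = 0.34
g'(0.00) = 2.21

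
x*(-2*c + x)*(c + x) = -2*c^2*x - c*x^2 + x^3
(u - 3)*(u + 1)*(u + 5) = u^3 + 3*u^2 - 13*u - 15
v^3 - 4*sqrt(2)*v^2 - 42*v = v*(v - 7*sqrt(2))*(v + 3*sqrt(2))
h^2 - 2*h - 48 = (h - 8)*(h + 6)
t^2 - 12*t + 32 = (t - 8)*(t - 4)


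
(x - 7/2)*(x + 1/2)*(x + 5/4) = x^3 - 7*x^2/4 - 11*x/2 - 35/16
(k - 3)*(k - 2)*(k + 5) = k^3 - 19*k + 30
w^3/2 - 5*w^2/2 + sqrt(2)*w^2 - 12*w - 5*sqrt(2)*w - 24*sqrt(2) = (w/2 + sqrt(2))*(w - 8)*(w + 3)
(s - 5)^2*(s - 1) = s^3 - 11*s^2 + 35*s - 25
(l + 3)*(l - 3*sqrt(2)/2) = l^2 - 3*sqrt(2)*l/2 + 3*l - 9*sqrt(2)/2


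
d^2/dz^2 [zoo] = 0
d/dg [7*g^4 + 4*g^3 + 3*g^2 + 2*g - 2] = 28*g^3 + 12*g^2 + 6*g + 2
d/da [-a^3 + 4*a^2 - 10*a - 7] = -3*a^2 + 8*a - 10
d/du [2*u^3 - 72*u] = 6*u^2 - 72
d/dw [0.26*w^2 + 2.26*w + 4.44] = 0.52*w + 2.26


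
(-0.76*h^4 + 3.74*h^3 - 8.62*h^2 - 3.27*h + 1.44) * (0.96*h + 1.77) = -0.7296*h^5 + 2.2452*h^4 - 1.6554*h^3 - 18.3966*h^2 - 4.4055*h + 2.5488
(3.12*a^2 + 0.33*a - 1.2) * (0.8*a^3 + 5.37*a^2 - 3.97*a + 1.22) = 2.496*a^5 + 17.0184*a^4 - 11.5743*a^3 - 3.9477*a^2 + 5.1666*a - 1.464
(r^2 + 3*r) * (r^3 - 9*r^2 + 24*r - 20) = r^5 - 6*r^4 - 3*r^3 + 52*r^2 - 60*r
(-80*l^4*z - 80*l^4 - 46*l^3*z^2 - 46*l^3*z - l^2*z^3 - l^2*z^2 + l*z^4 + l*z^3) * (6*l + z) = -480*l^5*z - 480*l^5 - 356*l^4*z^2 - 356*l^4*z - 52*l^3*z^3 - 52*l^3*z^2 + 5*l^2*z^4 + 5*l^2*z^3 + l*z^5 + l*z^4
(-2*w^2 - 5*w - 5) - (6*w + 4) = -2*w^2 - 11*w - 9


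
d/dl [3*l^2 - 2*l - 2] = 6*l - 2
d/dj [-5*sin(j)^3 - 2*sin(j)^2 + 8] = -(15*sin(j) + 4)*sin(j)*cos(j)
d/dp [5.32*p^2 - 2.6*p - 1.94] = 10.64*p - 2.6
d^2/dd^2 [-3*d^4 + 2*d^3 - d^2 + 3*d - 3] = -36*d^2 + 12*d - 2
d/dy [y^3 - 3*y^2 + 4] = 3*y*(y - 2)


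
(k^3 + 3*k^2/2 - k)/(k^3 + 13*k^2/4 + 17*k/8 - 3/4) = 4*k*(2*k - 1)/(8*k^2 + 10*k - 3)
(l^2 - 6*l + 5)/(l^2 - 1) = (l - 5)/(l + 1)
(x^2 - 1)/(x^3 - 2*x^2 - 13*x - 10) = (x - 1)/(x^2 - 3*x - 10)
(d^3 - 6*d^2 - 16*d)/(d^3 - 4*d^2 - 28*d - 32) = d/(d + 2)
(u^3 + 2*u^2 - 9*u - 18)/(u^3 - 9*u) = (u + 2)/u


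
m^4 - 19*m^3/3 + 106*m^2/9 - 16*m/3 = m*(m - 3)*(m - 8/3)*(m - 2/3)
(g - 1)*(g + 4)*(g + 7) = g^3 + 10*g^2 + 17*g - 28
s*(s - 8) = s^2 - 8*s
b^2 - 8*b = b*(b - 8)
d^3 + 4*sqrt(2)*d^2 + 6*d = d*(d + sqrt(2))*(d + 3*sqrt(2))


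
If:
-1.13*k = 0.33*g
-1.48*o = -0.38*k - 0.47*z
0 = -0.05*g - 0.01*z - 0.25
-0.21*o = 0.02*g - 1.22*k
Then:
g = 61.54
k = -17.97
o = -110.27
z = -332.71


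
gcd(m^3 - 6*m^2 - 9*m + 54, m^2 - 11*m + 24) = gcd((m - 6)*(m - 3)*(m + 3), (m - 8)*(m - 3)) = m - 3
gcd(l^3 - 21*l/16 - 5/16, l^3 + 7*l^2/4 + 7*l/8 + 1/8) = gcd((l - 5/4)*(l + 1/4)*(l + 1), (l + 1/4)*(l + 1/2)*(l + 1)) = l^2 + 5*l/4 + 1/4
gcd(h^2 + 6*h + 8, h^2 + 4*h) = h + 4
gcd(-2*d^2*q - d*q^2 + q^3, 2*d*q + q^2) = q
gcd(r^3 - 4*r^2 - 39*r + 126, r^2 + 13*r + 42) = r + 6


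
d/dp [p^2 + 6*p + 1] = 2*p + 6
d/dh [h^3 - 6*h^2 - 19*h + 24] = 3*h^2 - 12*h - 19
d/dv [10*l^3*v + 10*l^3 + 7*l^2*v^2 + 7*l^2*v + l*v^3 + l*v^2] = l*(10*l^2 + 14*l*v + 7*l + 3*v^2 + 2*v)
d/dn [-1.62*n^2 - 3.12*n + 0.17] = -3.24*n - 3.12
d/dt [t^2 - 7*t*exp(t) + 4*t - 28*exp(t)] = -7*t*exp(t) + 2*t - 35*exp(t) + 4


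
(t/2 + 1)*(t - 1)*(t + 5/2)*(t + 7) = t^4/2 + 21*t^3/4 + 25*t^2/2 - 3*t/4 - 35/2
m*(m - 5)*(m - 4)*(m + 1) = m^4 - 8*m^3 + 11*m^2 + 20*m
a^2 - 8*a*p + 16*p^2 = (a - 4*p)^2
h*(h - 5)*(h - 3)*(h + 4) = h^4 - 4*h^3 - 17*h^2 + 60*h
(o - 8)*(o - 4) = o^2 - 12*o + 32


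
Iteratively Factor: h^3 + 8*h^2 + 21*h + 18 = (h + 3)*(h^2 + 5*h + 6) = (h + 3)^2*(h + 2)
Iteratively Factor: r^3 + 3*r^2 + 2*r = (r + 2)*(r^2 + r) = (r + 1)*(r + 2)*(r)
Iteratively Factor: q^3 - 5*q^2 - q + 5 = (q + 1)*(q^2 - 6*q + 5) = (q - 5)*(q + 1)*(q - 1)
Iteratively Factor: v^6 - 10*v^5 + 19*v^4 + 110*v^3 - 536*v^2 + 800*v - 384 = (v - 2)*(v^5 - 8*v^4 + 3*v^3 + 116*v^2 - 304*v + 192) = (v - 4)*(v - 2)*(v^4 - 4*v^3 - 13*v^2 + 64*v - 48) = (v - 4)^2*(v - 2)*(v^3 - 13*v + 12) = (v - 4)^2*(v - 2)*(v - 1)*(v^2 + v - 12) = (v - 4)^2*(v - 3)*(v - 2)*(v - 1)*(v + 4)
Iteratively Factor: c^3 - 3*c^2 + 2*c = (c - 1)*(c^2 - 2*c) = (c - 2)*(c - 1)*(c)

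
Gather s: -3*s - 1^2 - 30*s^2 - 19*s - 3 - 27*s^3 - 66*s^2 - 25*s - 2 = -27*s^3 - 96*s^2 - 47*s - 6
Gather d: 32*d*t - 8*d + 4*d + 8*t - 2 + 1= d*(32*t - 4) + 8*t - 1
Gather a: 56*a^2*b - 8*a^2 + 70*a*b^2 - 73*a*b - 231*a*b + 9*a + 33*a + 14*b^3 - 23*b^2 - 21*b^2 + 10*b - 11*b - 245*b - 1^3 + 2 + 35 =a^2*(56*b - 8) + a*(70*b^2 - 304*b + 42) + 14*b^3 - 44*b^2 - 246*b + 36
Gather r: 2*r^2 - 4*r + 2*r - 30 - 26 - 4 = 2*r^2 - 2*r - 60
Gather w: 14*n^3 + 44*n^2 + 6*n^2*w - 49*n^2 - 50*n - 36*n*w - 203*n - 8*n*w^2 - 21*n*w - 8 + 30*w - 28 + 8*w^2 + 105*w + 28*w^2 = 14*n^3 - 5*n^2 - 253*n + w^2*(36 - 8*n) + w*(6*n^2 - 57*n + 135) - 36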